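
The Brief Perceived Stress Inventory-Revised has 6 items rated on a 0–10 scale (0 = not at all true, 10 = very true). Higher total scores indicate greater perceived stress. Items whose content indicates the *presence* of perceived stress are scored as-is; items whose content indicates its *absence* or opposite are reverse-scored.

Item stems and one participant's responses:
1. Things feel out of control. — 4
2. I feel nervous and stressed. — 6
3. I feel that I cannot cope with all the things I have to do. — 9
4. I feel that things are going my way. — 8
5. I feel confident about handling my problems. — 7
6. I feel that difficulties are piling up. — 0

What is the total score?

Items 4, 5 describe the absence/opposite of perceived stress → reverse-score.
reversed = (0+10) − raw = 10 − raw.
  item 1: 4
  item 2: 6
  item 3: 9
  item 4: 10 − 8 = 2
  item 5: 10 − 7 = 3
  item 6: 0
Total = 4 + 6 + 9 + 2 + 3 + 0 = 24

24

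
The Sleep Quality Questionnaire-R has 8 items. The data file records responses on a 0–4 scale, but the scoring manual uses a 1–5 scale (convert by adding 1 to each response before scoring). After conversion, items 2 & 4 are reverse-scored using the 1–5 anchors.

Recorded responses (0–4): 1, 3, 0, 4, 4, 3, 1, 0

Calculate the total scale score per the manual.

Convert to 1–5: 2, 4, 1, 5, 5, 4, 2, 1
Reverse-coded (reverse-coded value = 6 − response):
  item 2: 6 − 4 = 2
  item 4: 6 − 5 = 1
Scored: 2, 2, 1, 1, 5, 4, 2, 1
Total = 18

18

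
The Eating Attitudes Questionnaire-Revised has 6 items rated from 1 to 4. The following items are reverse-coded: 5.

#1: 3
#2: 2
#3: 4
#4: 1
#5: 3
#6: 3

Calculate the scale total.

15

Apply reverse scoring (on a 1–4 scale, reversed = 5 − raw):
  item 5: 5 − 3 = 2
Scored responses: 3, 2, 4, 1, 2, 3
Total = 3 + 2 + 4 + 1 + 2 + 3 = 15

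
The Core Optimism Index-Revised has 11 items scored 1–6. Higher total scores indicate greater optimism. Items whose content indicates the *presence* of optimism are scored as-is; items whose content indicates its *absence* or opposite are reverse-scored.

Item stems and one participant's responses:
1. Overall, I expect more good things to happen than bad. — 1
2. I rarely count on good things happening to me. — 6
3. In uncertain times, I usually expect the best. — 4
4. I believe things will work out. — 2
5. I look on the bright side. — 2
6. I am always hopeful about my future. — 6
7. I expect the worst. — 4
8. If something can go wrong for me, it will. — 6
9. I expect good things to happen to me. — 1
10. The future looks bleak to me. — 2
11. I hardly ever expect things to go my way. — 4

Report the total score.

29

Items 2, 7, 8, 10, 11 describe the absence/opposite of optimism → reverse-score.
on a 1–6 scale, reversed = 7 − raw.
  item 1: 1
  item 2: 7 − 6 = 1
  item 3: 4
  item 4: 2
  item 5: 2
  item 6: 6
  item 7: 7 − 4 = 3
  item 8: 7 − 6 = 1
  item 9: 1
  item 10: 7 − 2 = 5
  item 11: 7 − 4 = 3
Total = 1 + 1 + 4 + 2 + 2 + 6 + 3 + 1 + 1 + 5 + 3 = 29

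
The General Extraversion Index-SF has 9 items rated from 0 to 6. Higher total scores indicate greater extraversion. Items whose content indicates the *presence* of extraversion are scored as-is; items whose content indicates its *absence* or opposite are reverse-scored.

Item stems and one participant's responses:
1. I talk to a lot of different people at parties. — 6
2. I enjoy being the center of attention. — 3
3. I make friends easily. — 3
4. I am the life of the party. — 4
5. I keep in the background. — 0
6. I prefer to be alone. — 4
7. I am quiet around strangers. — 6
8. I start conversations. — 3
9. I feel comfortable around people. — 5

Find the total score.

32

Items 5, 6, 7 describe the absence/opposite of extraversion → reverse-score.
reverse-coded value = 6 − response.
  item 1: 6
  item 2: 3
  item 3: 3
  item 4: 4
  item 5: 6 − 0 = 6
  item 6: 6 − 4 = 2
  item 7: 6 − 6 = 0
  item 8: 3
  item 9: 5
Total = 6 + 3 + 3 + 4 + 6 + 2 + 0 + 3 + 5 = 32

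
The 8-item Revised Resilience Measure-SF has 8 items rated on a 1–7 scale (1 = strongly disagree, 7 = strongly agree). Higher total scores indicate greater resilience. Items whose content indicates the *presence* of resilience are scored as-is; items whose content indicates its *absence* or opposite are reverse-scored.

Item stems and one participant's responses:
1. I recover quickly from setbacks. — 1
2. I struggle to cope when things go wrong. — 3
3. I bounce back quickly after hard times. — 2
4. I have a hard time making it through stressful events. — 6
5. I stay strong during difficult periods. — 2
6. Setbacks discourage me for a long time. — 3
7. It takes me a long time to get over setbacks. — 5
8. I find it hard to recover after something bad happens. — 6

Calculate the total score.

Items 2, 4, 6, 7, 8 describe the absence/opposite of resilience → reverse-score.
reverse-coded value = 8 − response.
  item 1: 1
  item 2: 8 − 3 = 5
  item 3: 2
  item 4: 8 − 6 = 2
  item 5: 2
  item 6: 8 − 3 = 5
  item 7: 8 − 5 = 3
  item 8: 8 − 6 = 2
Total = 1 + 5 + 2 + 2 + 2 + 5 + 3 + 2 = 22

22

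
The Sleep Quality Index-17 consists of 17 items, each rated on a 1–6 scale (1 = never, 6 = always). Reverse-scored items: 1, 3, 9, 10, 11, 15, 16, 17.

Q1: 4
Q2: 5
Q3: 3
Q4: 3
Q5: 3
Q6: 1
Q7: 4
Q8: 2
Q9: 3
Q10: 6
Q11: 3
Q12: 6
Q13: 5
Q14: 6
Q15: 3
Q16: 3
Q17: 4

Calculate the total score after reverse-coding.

62

Reverse-coded items (reverse-coded value = 7 − response):
  item 1: 7 − 4 = 3
  item 3: 7 − 3 = 4
  item 9: 7 − 3 = 4
  item 10: 7 − 6 = 1
  item 11: 7 − 3 = 4
  item 15: 7 − 3 = 4
  item 16: 7 − 3 = 4
  item 17: 7 − 4 = 3
Scored items: 3, 5, 4, 3, 3, 1, 4, 2, 4, 1, 4, 6, 5, 6, 4, 4, 3
Total = 3 + 5 + 4 + 3 + 3 + 1 + 4 + 2 + 4 + 1 + 4 + 6 + 5 + 6 + 4 + 4 + 3 = 62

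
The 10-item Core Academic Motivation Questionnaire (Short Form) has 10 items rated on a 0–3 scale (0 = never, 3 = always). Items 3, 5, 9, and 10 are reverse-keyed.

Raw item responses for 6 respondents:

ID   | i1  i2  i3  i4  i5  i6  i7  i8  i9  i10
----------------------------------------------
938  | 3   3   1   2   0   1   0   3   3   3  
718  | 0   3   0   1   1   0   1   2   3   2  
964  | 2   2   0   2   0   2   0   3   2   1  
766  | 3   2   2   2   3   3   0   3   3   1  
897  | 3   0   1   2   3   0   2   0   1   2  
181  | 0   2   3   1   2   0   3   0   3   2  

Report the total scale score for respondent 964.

20

Respondent 964 raw: 2, 2, 0, 2, 0, 2, 0, 3, 2, 1.
Reverse-coded (reversed = (0+3) − raw = 3 − raw):
  item 1: 2
  item 2: 2
  item 3: 3 − 0 = 3
  item 4: 2
  item 5: 3 − 0 = 3
  item 6: 2
  item 7: 0
  item 8: 3
  item 9: 3 − 2 = 1
  item 10: 3 − 1 = 2
Sum = 2 + 2 + 3 + 2 + 3 + 2 + 0 + 3 + 1 + 2 = 20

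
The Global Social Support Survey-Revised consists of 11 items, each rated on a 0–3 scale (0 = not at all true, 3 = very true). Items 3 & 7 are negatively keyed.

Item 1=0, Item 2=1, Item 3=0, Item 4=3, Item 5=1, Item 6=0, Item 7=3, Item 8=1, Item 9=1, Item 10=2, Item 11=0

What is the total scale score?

Reverse-coded items (on a 0–3 scale, reversed = 3 − raw):
  item 3: 3 − 0 = 3
  item 7: 3 − 3 = 0
Scored items: 0, 1, 3, 3, 1, 0, 0, 1, 1, 2, 0
Total = 0 + 1 + 3 + 3 + 1 + 0 + 0 + 1 + 1 + 2 + 0 = 12

12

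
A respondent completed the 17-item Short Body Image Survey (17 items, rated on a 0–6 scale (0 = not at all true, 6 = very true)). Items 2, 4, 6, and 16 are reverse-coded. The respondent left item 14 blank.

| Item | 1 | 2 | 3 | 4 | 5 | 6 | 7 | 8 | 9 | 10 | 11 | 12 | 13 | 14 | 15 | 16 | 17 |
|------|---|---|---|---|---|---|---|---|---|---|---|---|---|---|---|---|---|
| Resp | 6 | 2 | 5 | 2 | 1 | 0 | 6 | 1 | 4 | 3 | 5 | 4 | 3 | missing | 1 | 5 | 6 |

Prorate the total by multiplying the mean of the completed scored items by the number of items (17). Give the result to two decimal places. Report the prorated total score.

Reverse-coded (reverse-coded value = 6 − response):
  item 2: 6 − 2 = 4
  item 4: 6 − 2 = 4
  item 6: 6 − 0 = 6
  item 16: 6 − 5 = 1
Completed scored items (16 of 17): 6, 4, 5, 4, 1, 6, 6, 1, 4, 3, 5, 4, 3, 1, 1, 6; sum = 60.
Person mean = 60 / 16 ≈ 3.7500
Prorated total = (60 / 16) × 17 = 63.75 (to 2 dp)

63.75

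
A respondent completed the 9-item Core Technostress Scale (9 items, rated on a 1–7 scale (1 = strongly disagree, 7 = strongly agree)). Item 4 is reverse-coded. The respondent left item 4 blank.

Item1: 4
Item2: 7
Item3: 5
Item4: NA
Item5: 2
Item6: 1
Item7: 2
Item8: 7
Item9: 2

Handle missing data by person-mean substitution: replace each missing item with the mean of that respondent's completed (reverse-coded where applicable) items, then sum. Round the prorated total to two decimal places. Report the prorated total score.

Reverse-coded (on a 1–7 scale, reversed = 8 − raw):
Completed scored items (8 of 9): 4, 7, 5, 2, 1, 2, 7, 2; sum = 30.
Person mean = 30 / 8 ≈ 3.7500
Prorated total = (30 / 8) × 9 = 33.75 (to 2 dp)

33.75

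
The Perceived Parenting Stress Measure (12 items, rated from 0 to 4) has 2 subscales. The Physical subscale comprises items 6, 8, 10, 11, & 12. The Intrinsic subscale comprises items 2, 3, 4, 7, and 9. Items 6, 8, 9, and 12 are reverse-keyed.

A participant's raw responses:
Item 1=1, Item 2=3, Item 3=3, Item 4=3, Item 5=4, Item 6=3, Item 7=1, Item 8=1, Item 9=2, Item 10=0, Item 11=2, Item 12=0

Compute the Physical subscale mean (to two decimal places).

Physical items: 6, 8, 10, 11, 12.
Of these, items 6, 8 and 12 are reverse-keyed; on a 0–4 scale, reversed = 4 − raw.
  item 6: 4 − 3 = 1
  item 8: 4 − 1 = 3
  item 10: 0
  item 11: 2
  item 12: 4 − 0 = 4
Sum = 1 + 3 + 0 + 2 + 4 = 10
Mean = 10 / 5 = 2.00

2.00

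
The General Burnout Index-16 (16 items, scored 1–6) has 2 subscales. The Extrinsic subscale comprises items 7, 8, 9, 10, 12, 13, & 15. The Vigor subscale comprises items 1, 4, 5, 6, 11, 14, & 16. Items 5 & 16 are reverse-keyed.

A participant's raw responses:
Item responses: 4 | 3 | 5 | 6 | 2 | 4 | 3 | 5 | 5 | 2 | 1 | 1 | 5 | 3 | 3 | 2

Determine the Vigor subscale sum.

Vigor items: 1, 4, 5, 6, 11, 14, 16.
Of these, items 5 & 16 are reverse-keyed; reversed = (1+6) − raw = 7 − raw.
  item 1: 4
  item 4: 6
  item 5: 7 − 2 = 5
  item 6: 4
  item 11: 1
  item 14: 3
  item 16: 7 − 2 = 5
Sum = 4 + 6 + 5 + 4 + 1 + 3 + 5 = 28

28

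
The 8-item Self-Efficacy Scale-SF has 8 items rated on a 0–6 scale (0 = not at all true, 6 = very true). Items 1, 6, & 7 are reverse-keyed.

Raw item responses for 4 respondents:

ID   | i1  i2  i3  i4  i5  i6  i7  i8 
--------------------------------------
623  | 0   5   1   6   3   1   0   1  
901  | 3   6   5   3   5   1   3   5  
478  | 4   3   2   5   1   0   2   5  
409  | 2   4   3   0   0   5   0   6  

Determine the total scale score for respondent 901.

35

Respondent 901 raw: 3, 6, 5, 3, 5, 1, 3, 5.
Reverse-coded (reverse-coded value = 6 − response):
  item 1: 6 − 3 = 3
  item 2: 6
  item 3: 5
  item 4: 3
  item 5: 5
  item 6: 6 − 1 = 5
  item 7: 6 − 3 = 3
  item 8: 5
Sum = 3 + 6 + 5 + 3 + 5 + 5 + 3 + 5 = 35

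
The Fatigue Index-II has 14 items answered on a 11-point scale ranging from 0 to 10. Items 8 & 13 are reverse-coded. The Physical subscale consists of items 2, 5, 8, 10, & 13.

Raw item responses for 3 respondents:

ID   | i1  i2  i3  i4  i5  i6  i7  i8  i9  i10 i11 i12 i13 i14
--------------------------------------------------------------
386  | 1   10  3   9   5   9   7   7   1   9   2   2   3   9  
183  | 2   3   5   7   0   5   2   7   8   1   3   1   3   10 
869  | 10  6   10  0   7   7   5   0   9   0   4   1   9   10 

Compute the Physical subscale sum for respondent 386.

34

Respondent 386 raw: 1, 10, 3, 9, 5, 9, 7, 7, 1, 9, 2, 2, 3, 9.
Physical items: 2, 5, 8, 10, 13.
Reverse-coded (reverse-coded value = 10 − response):
  item 2: 10
  item 5: 5
  item 8: 10 − 7 = 3
  item 10: 9
  item 13: 10 − 3 = 7
Sum = 10 + 5 + 3 + 9 + 7 = 34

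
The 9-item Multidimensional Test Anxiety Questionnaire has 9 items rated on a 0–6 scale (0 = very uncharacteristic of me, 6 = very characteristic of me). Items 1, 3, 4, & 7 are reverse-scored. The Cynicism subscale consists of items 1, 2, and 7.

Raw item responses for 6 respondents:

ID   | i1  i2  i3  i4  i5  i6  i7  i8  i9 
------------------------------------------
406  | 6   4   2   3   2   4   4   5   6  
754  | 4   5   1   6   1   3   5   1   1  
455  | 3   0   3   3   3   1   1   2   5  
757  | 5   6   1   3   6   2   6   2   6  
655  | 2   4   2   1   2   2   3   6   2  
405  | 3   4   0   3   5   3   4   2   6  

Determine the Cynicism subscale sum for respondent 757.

Respondent 757 raw: 5, 6, 1, 3, 6, 2, 6, 2, 6.
Cynicism items: 1, 2, 7.
Reverse-coded (reverse-coded value = 6 − response):
  item 1: 6 − 5 = 1
  item 2: 6
  item 7: 6 − 6 = 0
Sum = 1 + 6 + 0 = 7

7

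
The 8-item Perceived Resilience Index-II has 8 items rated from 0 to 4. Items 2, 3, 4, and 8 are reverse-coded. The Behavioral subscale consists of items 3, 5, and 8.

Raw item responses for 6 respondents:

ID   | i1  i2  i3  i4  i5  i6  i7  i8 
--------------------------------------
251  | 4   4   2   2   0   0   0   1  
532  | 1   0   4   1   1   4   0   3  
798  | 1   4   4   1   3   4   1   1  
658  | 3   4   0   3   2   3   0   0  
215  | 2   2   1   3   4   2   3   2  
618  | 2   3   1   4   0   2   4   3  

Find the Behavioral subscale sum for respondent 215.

9

Respondent 215 raw: 2, 2, 1, 3, 4, 2, 3, 2.
Behavioral items: 3, 5, 8.
Reverse-coded (reversed = (0+4) − raw = 4 − raw):
  item 3: 4 − 1 = 3
  item 5: 4
  item 8: 4 − 2 = 2
Sum = 3 + 4 + 2 = 9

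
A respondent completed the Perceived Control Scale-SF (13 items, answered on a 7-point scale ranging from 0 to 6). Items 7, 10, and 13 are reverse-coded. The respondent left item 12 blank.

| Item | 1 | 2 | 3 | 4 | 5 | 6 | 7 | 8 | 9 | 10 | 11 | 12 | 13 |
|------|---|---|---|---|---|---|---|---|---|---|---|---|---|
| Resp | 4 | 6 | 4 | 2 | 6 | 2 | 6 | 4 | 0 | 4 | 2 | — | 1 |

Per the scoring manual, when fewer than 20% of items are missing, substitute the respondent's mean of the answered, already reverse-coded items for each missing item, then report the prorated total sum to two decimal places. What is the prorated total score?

Reverse-coded (reverse-coded value = 6 − response):
  item 7: 6 − 6 = 0
  item 10: 6 − 4 = 2
  item 13: 6 − 1 = 5
Completed scored items (12 of 13): 4, 6, 4, 2, 6, 2, 0, 4, 0, 2, 2, 5; sum = 37.
Person mean = 37 / 12 ≈ 3.0833
Prorated total = (37 / 12) × 13 = 40.08 (to 2 dp)

40.08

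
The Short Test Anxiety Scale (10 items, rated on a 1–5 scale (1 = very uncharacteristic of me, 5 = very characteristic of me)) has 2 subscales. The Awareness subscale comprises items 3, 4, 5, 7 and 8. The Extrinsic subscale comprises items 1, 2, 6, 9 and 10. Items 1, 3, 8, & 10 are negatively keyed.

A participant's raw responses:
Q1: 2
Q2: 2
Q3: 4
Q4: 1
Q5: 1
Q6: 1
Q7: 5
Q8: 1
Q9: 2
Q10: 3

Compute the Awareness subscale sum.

14

Awareness items: 3, 4, 5, 7, 8.
Of these, items 3 & 8 are negatively keyed; on a 1–5 scale, reversed = 6 − raw.
  item 3: 6 − 4 = 2
  item 4: 1
  item 5: 1
  item 7: 5
  item 8: 6 − 1 = 5
Sum = 2 + 1 + 1 + 5 + 5 = 14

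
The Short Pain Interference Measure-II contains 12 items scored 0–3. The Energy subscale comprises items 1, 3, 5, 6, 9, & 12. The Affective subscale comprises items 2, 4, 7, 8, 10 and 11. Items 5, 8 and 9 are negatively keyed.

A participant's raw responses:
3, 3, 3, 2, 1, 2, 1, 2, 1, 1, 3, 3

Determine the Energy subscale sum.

15

Energy items: 1, 3, 5, 6, 9, 12.
Of these, items 5 and 9 are negatively keyed; on a 0–3 scale, reversed = 3 − raw.
  item 1: 3
  item 3: 3
  item 5: 3 − 1 = 2
  item 6: 2
  item 9: 3 − 1 = 2
  item 12: 3
Sum = 3 + 3 + 2 + 2 + 2 + 3 = 15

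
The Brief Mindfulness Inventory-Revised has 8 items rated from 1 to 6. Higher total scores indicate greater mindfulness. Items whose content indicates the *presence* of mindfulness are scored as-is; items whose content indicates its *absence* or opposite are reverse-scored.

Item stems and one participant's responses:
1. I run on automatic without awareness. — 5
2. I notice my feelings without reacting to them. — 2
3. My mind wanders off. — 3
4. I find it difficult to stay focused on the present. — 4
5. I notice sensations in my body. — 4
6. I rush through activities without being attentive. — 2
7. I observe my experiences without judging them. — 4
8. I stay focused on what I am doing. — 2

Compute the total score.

26

Items 1, 3, 4, 6 describe the absence/opposite of mindfulness → reverse-score.
on a 1–6 scale, reversed = 7 − raw.
  item 1: 7 − 5 = 2
  item 2: 2
  item 3: 7 − 3 = 4
  item 4: 7 − 4 = 3
  item 5: 4
  item 6: 7 − 2 = 5
  item 7: 4
  item 8: 2
Total = 2 + 2 + 4 + 3 + 4 + 5 + 4 + 2 = 26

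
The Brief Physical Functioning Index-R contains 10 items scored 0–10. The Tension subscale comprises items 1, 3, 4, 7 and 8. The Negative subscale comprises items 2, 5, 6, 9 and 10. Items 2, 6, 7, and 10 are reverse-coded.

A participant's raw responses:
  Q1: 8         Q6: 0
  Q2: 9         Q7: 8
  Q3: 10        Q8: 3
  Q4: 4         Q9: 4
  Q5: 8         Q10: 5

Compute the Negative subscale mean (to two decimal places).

Negative items: 2, 5, 6, 9, 10.
Of these, items 2, 6, & 10 are reverse-coded; on a 0–10 scale, reversed = 10 − raw.
  item 2: 10 − 9 = 1
  item 5: 8
  item 6: 10 − 0 = 10
  item 9: 4
  item 10: 10 − 5 = 5
Sum = 1 + 8 + 10 + 4 + 5 = 28
Mean = 28 / 5 = 5.60

5.60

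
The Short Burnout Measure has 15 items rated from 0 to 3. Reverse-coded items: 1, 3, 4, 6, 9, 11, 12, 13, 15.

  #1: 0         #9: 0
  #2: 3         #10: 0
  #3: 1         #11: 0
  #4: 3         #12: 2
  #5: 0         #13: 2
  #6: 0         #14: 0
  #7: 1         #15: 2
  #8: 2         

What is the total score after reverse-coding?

23

Reverse-coded items use 3 − raw:
  item 1: 3 − 0 = 3
  item 3: 3 − 1 = 2
  item 4: 3 − 3 = 0
  item 6: 3 − 0 = 3
  item 9: 3 − 0 = 3
  item 11: 3 − 0 = 3
  item 12: 3 − 2 = 1
  item 13: 3 − 2 = 1
  item 15: 3 − 2 = 1
After reverse-coding: 3, 3, 2, 0, 0, 3, 1, 2, 3, 0, 3, 1, 1, 0, 1
Total = 3 + 3 + 2 + 0 + 0 + 3 + 1 + 2 + 3 + 0 + 3 + 1 + 1 + 0 + 1 = 23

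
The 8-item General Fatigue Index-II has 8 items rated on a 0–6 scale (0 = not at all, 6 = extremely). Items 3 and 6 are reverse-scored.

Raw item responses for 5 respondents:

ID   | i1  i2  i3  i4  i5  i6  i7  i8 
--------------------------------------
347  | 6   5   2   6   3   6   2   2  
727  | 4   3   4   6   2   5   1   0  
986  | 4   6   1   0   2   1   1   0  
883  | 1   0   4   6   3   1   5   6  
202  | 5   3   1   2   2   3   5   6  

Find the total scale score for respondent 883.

Respondent 883 raw: 1, 0, 4, 6, 3, 1, 5, 6.
Reverse-coded (on a 0–6 scale, reversed = 6 − raw):
  item 1: 1
  item 2: 0
  item 3: 6 − 4 = 2
  item 4: 6
  item 5: 3
  item 6: 6 − 1 = 5
  item 7: 5
  item 8: 6
Sum = 1 + 0 + 2 + 6 + 3 + 5 + 5 + 6 = 28

28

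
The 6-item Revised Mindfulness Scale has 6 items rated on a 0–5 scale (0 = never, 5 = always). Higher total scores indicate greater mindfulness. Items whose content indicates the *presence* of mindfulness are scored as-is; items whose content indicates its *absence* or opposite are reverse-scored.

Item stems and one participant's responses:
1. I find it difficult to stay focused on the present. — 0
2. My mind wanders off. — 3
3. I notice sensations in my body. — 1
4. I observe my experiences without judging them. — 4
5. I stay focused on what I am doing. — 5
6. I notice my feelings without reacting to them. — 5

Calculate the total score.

Items 1, 2 describe the absence/opposite of mindfulness → reverse-score.
reversed = (0+5) − raw = 5 − raw.
  item 1: 5 − 0 = 5
  item 2: 5 − 3 = 2
  item 3: 1
  item 4: 4
  item 5: 5
  item 6: 5
Total = 5 + 2 + 1 + 4 + 5 + 5 = 22

22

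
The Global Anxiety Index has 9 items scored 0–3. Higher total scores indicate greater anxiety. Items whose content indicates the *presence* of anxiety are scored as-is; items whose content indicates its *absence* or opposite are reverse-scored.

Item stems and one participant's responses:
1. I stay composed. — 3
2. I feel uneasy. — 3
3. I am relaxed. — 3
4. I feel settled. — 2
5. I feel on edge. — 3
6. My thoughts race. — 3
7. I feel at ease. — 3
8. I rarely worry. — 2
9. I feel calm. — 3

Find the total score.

Items 1, 3, 4, 7, 8, 9 describe the absence/opposite of anxiety → reverse-score.
on a 0–3 scale, reversed = 3 − raw.
  item 1: 3 − 3 = 0
  item 2: 3
  item 3: 3 − 3 = 0
  item 4: 3 − 2 = 1
  item 5: 3
  item 6: 3
  item 7: 3 − 3 = 0
  item 8: 3 − 2 = 1
  item 9: 3 − 3 = 0
Total = 0 + 3 + 0 + 1 + 3 + 3 + 0 + 1 + 0 = 11

11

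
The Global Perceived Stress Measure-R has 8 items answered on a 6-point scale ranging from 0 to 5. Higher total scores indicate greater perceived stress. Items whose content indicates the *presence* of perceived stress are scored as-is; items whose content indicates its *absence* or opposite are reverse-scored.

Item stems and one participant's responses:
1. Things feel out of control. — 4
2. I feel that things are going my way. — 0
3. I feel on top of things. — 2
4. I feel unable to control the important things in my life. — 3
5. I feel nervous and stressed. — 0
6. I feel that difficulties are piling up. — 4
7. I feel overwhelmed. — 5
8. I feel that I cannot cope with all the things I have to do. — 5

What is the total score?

29

Items 2, 3 describe the absence/opposite of perceived stress → reverse-score.
reverse-coded value = 5 − response.
  item 1: 4
  item 2: 5 − 0 = 5
  item 3: 5 − 2 = 3
  item 4: 3
  item 5: 0
  item 6: 4
  item 7: 5
  item 8: 5
Total = 4 + 5 + 3 + 3 + 0 + 4 + 5 + 5 = 29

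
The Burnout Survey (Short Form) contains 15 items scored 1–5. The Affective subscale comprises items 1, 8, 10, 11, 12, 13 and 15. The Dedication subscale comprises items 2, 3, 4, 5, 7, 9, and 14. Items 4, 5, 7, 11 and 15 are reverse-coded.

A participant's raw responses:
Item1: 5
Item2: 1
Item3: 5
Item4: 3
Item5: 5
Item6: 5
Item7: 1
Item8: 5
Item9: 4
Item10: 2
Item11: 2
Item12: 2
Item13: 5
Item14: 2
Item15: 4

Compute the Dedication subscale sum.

21

Dedication items: 2, 3, 4, 5, 7, 9, 14.
Of these, items 4, 5, & 7 are reverse-coded; on a 1–5 scale, reversed = 6 − raw.
  item 2: 1
  item 3: 5
  item 4: 6 − 3 = 3
  item 5: 6 − 5 = 1
  item 7: 6 − 1 = 5
  item 9: 4
  item 14: 2
Sum = 1 + 5 + 3 + 1 + 5 + 4 + 2 = 21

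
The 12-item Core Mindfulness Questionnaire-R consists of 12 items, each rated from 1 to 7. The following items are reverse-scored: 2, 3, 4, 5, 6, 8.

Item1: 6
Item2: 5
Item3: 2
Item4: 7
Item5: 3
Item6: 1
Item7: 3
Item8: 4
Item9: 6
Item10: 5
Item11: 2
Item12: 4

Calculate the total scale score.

52

Reversing items 2, 3, 4, 5, 6, and 8 with 8 − raw:
Total = 6 + (8−5) + (8−2) + (8−7) + (8−3) + (8−1) + 3 + (8−4) + 6 + 5 + 2 + 4
      = 6 + 3 + 6 + 1 + 5 + 7 + 3 + 4 + 6 + 5 + 2 + 4 = 52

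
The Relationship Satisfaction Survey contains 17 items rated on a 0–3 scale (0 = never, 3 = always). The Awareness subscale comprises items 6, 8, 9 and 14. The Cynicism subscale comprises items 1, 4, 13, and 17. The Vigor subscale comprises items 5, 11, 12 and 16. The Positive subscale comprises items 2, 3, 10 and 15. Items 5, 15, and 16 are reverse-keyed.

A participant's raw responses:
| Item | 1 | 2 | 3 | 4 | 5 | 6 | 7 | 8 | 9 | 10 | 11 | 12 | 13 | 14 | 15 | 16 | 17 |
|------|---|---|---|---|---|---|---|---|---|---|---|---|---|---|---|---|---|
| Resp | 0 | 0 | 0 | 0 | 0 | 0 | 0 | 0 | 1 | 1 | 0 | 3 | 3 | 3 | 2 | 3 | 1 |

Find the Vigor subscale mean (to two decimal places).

1.50

Vigor items: 5, 11, 12, 16.
Of these, items 5 & 16 are reverse-keyed; reverse-coded value = 3 − response.
  item 5: 3 − 0 = 3
  item 11: 0
  item 12: 3
  item 16: 3 − 3 = 0
Sum = 3 + 0 + 3 + 0 = 6
Mean = 6 / 4 = 1.50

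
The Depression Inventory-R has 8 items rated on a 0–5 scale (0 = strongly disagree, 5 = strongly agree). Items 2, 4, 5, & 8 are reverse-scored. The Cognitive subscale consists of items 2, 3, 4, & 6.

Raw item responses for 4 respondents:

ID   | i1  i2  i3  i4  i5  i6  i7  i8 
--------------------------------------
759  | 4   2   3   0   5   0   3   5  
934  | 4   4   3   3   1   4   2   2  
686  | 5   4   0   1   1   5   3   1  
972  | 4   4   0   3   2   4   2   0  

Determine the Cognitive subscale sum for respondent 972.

Respondent 972 raw: 4, 4, 0, 3, 2, 4, 2, 0.
Cognitive items: 2, 3, 4, 6.
Reverse-coded (reverse-coded value = 5 − response):
  item 2: 5 − 4 = 1
  item 3: 0
  item 4: 5 − 3 = 2
  item 6: 4
Sum = 1 + 0 + 2 + 4 = 7

7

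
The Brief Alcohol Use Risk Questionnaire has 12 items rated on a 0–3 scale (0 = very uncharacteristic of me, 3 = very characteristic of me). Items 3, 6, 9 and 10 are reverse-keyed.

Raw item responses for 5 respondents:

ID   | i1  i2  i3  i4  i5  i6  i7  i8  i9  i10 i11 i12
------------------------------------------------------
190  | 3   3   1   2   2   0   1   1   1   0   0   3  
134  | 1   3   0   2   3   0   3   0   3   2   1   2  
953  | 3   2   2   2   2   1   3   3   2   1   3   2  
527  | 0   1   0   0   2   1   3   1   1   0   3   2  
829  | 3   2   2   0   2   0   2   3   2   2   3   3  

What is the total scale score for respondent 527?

22

Respondent 527 raw: 0, 1, 0, 0, 2, 1, 3, 1, 1, 0, 3, 2.
Reverse-coded (on a 0–3 scale, reversed = 3 − raw):
  item 1: 0
  item 2: 1
  item 3: 3 − 0 = 3
  item 4: 0
  item 5: 2
  item 6: 3 − 1 = 2
  item 7: 3
  item 8: 1
  item 9: 3 − 1 = 2
  item 10: 3 − 0 = 3
  item 11: 3
  item 12: 2
Sum = 0 + 1 + 3 + 0 + 2 + 2 + 3 + 1 + 2 + 3 + 3 + 2 = 22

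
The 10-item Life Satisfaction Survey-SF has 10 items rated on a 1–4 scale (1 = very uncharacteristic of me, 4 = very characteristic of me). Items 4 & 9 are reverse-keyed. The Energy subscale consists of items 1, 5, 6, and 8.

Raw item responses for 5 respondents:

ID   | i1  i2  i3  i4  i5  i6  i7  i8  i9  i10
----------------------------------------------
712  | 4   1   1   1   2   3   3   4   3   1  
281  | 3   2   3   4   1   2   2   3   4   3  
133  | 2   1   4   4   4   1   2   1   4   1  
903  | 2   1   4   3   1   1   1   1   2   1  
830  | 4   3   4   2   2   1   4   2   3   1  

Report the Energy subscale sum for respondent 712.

Respondent 712 raw: 4, 1, 1, 1, 2, 3, 3, 4, 3, 1.
Energy items: 1, 5, 6, 8.
Reverse-coded (reverse-coded value = 5 − response):
  item 1: 4
  item 5: 2
  item 6: 3
  item 8: 4
Sum = 4 + 2 + 3 + 4 = 13

13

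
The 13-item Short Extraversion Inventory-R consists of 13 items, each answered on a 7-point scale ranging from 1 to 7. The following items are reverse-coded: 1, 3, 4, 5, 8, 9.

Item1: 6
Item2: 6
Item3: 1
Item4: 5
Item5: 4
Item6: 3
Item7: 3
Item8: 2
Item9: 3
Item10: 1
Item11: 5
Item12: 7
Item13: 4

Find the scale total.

Reverse-coded items use 8 − raw:
  item 1: 8 − 6 = 2
  item 3: 8 − 1 = 7
  item 4: 8 − 5 = 3
  item 5: 8 − 4 = 4
  item 8: 8 − 2 = 6
  item 9: 8 − 3 = 5
After reverse-coding: 2, 6, 7, 3, 4, 3, 3, 6, 5, 1, 5, 7, 4
Total = 2 + 6 + 7 + 3 + 4 + 3 + 3 + 6 + 5 + 1 + 5 + 7 + 4 = 56

56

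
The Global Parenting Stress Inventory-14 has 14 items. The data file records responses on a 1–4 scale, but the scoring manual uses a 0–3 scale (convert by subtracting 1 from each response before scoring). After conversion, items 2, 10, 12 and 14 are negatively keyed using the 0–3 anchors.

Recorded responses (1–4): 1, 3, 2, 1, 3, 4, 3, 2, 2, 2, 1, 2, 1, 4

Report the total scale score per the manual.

15

Convert to 0–3: 0, 2, 1, 0, 2, 3, 2, 1, 1, 1, 0, 1, 0, 3
Reverse-coded (reversed = (0+3) − raw = 3 − raw):
  item 2: 3 − 2 = 1
  item 10: 3 − 1 = 2
  item 12: 3 − 1 = 2
  item 14: 3 − 3 = 0
Scored: 0, 1, 1, 0, 2, 3, 2, 1, 1, 2, 0, 2, 0, 0
Total = 15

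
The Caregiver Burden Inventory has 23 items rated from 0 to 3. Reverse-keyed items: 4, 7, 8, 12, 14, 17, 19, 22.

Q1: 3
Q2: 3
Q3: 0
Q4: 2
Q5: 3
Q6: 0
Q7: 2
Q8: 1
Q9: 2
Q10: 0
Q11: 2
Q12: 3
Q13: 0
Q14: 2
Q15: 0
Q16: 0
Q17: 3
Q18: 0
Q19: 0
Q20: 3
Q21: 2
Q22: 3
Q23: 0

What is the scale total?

26

Reverse-coded items (reverse-coded value = 3 − response):
  item 4: 3 − 2 = 1
  item 7: 3 − 2 = 1
  item 8: 3 − 1 = 2
  item 12: 3 − 3 = 0
  item 14: 3 − 2 = 1
  item 17: 3 − 3 = 0
  item 19: 3 − 0 = 3
  item 22: 3 − 3 = 0
Scored responses: 3, 3, 0, 1, 3, 0, 1, 2, 2, 0, 2, 0, 0, 1, 0, 0, 0, 0, 3, 3, 2, 0, 0
Total = 3 + 3 + 0 + 1 + 3 + 0 + 1 + 2 + 2 + 0 + 2 + 0 + 0 + 1 + 0 + 0 + 0 + 0 + 3 + 3 + 2 + 0 + 0 = 26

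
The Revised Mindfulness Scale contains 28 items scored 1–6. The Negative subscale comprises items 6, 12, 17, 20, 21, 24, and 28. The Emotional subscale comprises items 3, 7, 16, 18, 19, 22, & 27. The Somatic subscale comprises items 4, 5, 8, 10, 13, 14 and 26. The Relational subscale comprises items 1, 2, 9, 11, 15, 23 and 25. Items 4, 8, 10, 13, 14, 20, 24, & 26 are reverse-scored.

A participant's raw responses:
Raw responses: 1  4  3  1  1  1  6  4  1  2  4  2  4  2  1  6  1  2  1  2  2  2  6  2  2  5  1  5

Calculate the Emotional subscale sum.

Emotional items: 3, 7, 16, 18, 19, 22, 27.
  item 3: 3
  item 7: 6
  item 16: 6
  item 18: 2
  item 19: 1
  item 22: 2
  item 27: 1
Sum = 3 + 6 + 6 + 2 + 1 + 2 + 1 = 21

21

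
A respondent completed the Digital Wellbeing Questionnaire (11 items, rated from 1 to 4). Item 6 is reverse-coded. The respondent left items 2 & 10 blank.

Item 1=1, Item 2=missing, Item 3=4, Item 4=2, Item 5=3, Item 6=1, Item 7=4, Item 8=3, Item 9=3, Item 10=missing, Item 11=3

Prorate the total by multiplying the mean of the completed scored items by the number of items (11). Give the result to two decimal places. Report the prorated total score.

33.00

Reverse-coded (on a 1–4 scale, reversed = 5 − raw):
  item 6: 5 − 1 = 4
Completed scored items (9 of 11): 1, 4, 2, 3, 4, 4, 3, 3, 3; sum = 27.
Person mean = 27 / 9 ≈ 3.0000
Prorated total = (27 / 9) × 11 = 33.00 (to 2 dp)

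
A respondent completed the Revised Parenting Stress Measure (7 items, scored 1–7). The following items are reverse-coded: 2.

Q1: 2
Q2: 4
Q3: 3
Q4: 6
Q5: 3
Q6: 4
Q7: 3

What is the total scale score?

Reverse-coded items (reversed = (1+7) − raw = 8 − raw):
  item 2: 8 − 4 = 4
After reverse-coding: 2, 4, 3, 6, 3, 4, 3
Total = 2 + 4 + 3 + 6 + 3 + 4 + 3 = 25

25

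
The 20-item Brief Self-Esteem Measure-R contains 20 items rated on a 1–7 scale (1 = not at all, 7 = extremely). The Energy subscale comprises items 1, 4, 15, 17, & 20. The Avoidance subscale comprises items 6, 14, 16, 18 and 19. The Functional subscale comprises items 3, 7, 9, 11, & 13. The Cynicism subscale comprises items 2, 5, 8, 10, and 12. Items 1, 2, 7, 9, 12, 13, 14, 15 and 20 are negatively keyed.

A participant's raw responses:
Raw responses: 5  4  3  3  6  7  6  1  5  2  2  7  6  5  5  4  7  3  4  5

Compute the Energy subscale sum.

19

Energy items: 1, 4, 15, 17, 20.
Of these, items 1, 15, and 20 are negatively keyed; on a 1–7 scale, reversed = 8 − raw.
  item 1: 8 − 5 = 3
  item 4: 3
  item 15: 8 − 5 = 3
  item 17: 7
  item 20: 8 − 5 = 3
Sum = 3 + 3 + 3 + 7 + 3 = 19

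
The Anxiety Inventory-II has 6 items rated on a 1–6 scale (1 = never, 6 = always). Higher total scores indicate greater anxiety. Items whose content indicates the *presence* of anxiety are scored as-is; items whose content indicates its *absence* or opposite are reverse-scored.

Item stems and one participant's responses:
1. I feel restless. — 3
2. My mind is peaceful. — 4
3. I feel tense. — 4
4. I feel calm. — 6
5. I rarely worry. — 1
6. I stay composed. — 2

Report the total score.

Items 2, 4, 5, 6 describe the absence/opposite of anxiety → reverse-score.
reversed = (1+6) − raw = 7 − raw.
  item 1: 3
  item 2: 7 − 4 = 3
  item 3: 4
  item 4: 7 − 6 = 1
  item 5: 7 − 1 = 6
  item 6: 7 − 2 = 5
Total = 3 + 3 + 4 + 1 + 6 + 5 = 22

22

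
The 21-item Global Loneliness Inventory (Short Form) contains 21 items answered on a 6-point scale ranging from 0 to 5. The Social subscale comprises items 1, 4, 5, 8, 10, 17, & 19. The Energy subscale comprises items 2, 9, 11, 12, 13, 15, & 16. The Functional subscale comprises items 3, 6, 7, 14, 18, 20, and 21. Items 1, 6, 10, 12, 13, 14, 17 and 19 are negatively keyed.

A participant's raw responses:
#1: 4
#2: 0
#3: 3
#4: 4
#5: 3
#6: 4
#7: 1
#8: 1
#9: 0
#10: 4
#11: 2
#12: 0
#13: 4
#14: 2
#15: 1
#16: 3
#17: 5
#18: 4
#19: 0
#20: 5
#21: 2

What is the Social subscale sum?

15

Social items: 1, 4, 5, 8, 10, 17, 19.
Of these, items 1, 10, 17, and 19 are negatively keyed; reverse-coded value = 5 − response.
  item 1: 5 − 4 = 1
  item 4: 4
  item 5: 3
  item 8: 1
  item 10: 5 − 4 = 1
  item 17: 5 − 5 = 0
  item 19: 5 − 0 = 5
Sum = 1 + 4 + 3 + 1 + 1 + 0 + 5 = 15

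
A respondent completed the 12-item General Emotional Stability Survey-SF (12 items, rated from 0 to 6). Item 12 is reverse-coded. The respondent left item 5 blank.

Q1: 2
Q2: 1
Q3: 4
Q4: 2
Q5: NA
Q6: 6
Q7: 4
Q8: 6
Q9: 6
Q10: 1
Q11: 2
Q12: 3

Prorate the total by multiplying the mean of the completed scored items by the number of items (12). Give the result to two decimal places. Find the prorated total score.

40.36

Reverse-coded (on a 0–6 scale, reversed = 6 − raw):
  item 12: 6 − 3 = 3
Completed scored items (11 of 12): 2, 1, 4, 2, 6, 4, 6, 6, 1, 2, 3; sum = 37.
Person mean = 37 / 11 ≈ 3.3636
Prorated total = (37 / 11) × 12 = 40.36 (to 2 dp)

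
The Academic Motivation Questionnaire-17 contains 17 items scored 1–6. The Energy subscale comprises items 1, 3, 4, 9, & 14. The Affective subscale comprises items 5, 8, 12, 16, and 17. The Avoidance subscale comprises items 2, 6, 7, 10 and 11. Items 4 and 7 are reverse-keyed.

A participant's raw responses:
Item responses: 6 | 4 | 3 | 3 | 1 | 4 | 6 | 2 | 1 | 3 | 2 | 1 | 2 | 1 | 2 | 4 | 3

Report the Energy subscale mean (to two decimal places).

Energy items: 1, 3, 4, 9, 14.
Of these, item 4 is reverse-keyed; reversed = (1+6) − raw = 7 − raw.
  item 1: 6
  item 3: 3
  item 4: 7 − 3 = 4
  item 9: 1
  item 14: 1
Sum = 6 + 3 + 4 + 1 + 1 = 15
Mean = 15 / 5 = 3.00

3.00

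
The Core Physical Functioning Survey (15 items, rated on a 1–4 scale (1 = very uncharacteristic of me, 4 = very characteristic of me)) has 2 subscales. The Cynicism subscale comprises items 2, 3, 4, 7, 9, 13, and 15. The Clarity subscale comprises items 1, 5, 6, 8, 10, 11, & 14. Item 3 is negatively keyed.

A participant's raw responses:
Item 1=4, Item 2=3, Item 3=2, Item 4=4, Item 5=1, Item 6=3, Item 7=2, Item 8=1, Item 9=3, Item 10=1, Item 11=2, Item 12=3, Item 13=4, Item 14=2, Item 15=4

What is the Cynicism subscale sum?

23

Cynicism items: 2, 3, 4, 7, 9, 13, 15.
Of these, item 3 is negatively keyed; reverse-coded value = 5 − response.
  item 2: 3
  item 3: 5 − 2 = 3
  item 4: 4
  item 7: 2
  item 9: 3
  item 13: 4
  item 15: 4
Sum = 3 + 3 + 4 + 2 + 3 + 4 + 4 = 23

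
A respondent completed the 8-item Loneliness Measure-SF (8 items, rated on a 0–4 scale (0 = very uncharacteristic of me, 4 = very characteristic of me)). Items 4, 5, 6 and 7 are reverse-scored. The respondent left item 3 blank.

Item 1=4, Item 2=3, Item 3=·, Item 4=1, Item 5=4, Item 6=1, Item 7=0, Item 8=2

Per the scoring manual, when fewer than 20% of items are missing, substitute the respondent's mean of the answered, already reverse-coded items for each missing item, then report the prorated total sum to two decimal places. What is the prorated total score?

Reverse-coded (reversed = (0+4) − raw = 4 − raw):
  item 4: 4 − 1 = 3
  item 5: 4 − 4 = 0
  item 6: 4 − 1 = 3
  item 7: 4 − 0 = 4
Completed scored items (7 of 8): 4, 3, 3, 0, 3, 4, 2; sum = 19.
Person mean = 19 / 7 ≈ 2.7143
Prorated total = (19 / 7) × 8 = 21.71 (to 2 dp)

21.71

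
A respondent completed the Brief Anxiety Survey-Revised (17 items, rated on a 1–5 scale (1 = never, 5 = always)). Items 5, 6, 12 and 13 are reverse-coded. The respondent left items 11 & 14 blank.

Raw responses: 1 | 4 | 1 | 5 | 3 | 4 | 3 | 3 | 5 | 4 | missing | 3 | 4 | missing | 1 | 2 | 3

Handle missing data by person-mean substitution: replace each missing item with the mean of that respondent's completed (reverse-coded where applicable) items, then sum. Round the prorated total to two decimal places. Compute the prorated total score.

Reverse-coded (on a 1–5 scale, reversed = 6 − raw):
  item 5: 6 − 3 = 3
  item 6: 6 − 4 = 2
  item 12: 6 − 3 = 3
  item 13: 6 − 4 = 2
Completed scored items (15 of 17): 1, 4, 1, 5, 3, 2, 3, 3, 5, 4, 3, 2, 1, 2, 3; sum = 42.
Person mean = 42 / 15 ≈ 2.8000
Prorated total = (42 / 15) × 17 = 47.60 (to 2 dp)

47.60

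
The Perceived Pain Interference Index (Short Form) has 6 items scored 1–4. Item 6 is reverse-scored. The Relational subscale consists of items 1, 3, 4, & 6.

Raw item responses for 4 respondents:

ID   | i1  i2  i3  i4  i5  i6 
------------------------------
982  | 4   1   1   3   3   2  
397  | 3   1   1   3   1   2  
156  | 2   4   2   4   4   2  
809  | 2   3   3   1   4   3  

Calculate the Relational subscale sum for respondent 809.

Respondent 809 raw: 2, 3, 3, 1, 4, 3.
Relational items: 1, 3, 4, 6.
Reverse-coded (reverse-coded value = 5 − response):
  item 1: 2
  item 3: 3
  item 4: 1
  item 6: 5 − 3 = 2
Sum = 2 + 3 + 1 + 2 = 8

8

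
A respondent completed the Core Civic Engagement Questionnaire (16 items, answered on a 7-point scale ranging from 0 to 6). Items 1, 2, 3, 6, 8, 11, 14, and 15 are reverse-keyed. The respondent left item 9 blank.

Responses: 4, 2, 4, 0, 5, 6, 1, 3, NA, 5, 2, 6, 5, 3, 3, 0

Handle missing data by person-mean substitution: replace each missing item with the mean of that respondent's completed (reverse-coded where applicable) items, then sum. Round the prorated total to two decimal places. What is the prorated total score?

45.87

Reverse-coded (on a 0–6 scale, reversed = 6 − raw):
  item 1: 6 − 4 = 2
  item 2: 6 − 2 = 4
  item 3: 6 − 4 = 2
  item 6: 6 − 6 = 0
  item 8: 6 − 3 = 3
  item 11: 6 − 2 = 4
  item 14: 6 − 3 = 3
  item 15: 6 − 3 = 3
Completed scored items (15 of 16): 2, 4, 2, 0, 5, 0, 1, 3, 5, 4, 6, 5, 3, 3, 0; sum = 43.
Person mean = 43 / 15 ≈ 2.8667
Prorated total = (43 / 15) × 16 = 45.87 (to 2 dp)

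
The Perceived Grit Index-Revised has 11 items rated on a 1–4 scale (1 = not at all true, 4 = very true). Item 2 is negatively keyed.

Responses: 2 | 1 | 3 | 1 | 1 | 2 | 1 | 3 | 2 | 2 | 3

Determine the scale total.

24

Raw sum = 21. Negatively keyed items: 2; their raw sum = 1.
Each reversal replaces raw with 5 − raw, changing the total by 5 − 2·raw per item.
Total = 21 + 1·5 − 2·1 = 21 + 5 − 2 = 24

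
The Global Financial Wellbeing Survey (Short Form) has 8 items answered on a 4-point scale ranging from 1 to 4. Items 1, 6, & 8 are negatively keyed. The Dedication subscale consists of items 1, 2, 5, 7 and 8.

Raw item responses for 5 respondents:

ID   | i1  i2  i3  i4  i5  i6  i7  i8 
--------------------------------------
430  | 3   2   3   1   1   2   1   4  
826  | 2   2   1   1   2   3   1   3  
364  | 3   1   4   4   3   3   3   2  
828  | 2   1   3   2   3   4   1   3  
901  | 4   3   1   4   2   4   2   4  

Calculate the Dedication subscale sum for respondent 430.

Respondent 430 raw: 3, 2, 3, 1, 1, 2, 1, 4.
Dedication items: 1, 2, 5, 7, 8.
Reverse-coded (reverse-coded value = 5 − response):
  item 1: 5 − 3 = 2
  item 2: 2
  item 5: 1
  item 7: 1
  item 8: 5 − 4 = 1
Sum = 2 + 2 + 1 + 1 + 1 = 7

7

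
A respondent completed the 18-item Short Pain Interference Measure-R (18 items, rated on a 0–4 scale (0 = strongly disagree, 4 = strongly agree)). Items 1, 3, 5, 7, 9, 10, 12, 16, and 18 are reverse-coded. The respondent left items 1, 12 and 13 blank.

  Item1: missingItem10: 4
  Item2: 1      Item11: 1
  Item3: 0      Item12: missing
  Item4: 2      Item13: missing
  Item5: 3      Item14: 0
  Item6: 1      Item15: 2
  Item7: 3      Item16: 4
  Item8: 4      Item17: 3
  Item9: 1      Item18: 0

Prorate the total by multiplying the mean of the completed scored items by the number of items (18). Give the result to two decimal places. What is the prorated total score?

32.40

Reverse-coded (reverse-coded value = 4 − response):
  item 3: 4 − 0 = 4
  item 5: 4 − 3 = 1
  item 7: 4 − 3 = 1
  item 9: 4 − 1 = 3
  item 10: 4 − 4 = 0
  item 16: 4 − 4 = 0
  item 18: 4 − 0 = 4
Completed scored items (15 of 18): 1, 4, 2, 1, 1, 1, 4, 3, 0, 1, 0, 2, 0, 3, 4; sum = 27.
Person mean = 27 / 15 ≈ 1.8000
Prorated total = (27 / 15) × 18 = 32.40 (to 2 dp)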